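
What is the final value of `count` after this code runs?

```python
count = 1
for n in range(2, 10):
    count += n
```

45

n=2: count = 1+2 = 3
n=3: count = 3+3 = 6
n=4: count = 6+4 = 10
n=5: count = 10+5 = 15
n=6: count = 15+6 = 21
n=7: count = 21+7 = 28
n=8: count = 28+8 = 36
n=9: count = 36+9 = 45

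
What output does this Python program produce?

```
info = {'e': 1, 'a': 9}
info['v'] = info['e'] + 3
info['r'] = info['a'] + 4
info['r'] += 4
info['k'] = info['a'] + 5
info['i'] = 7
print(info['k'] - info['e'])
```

13

info['v'] = info['e']+3 = 4 → {'e': 1, 'a': 9, 'v': 4}
info['r'] = info['a']+4 = 13 → {'e': 1, 'a': 9, 'v': 4, 'r': 13}
info['r'] = 13+4 = 17 → {'e': 1, 'a': 9, 'v': 4, 'r': 17}
info['k'] = info['a']+5 = 14 → {'e': 1, 'a': 9, 'v': 4, 'r': 17, 'k': 14}
info['i'] = 7 → {'e': 1, 'a': 9, 'v': 4, 'r': 17, 'k': 14, 'i': 7}
info['k']-info['e'] = 14-1 = 13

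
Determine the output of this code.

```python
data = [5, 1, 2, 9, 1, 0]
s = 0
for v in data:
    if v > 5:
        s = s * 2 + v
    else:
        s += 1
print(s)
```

v=5: not >5, s = 0+1 = 1
v=1: not >5, s = 1+1 = 2
v=2: not >5, s = 2+1 = 3
v=9: >5, s = 3*2+9 = 15
v=1: not >5, s = 15+1 = 16
v=0: not >5, s = 16+1 = 17

17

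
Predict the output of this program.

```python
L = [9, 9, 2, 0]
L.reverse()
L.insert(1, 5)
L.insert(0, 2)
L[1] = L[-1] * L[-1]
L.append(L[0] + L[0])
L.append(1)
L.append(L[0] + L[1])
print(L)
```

[2, 81, 5, 2, 9, 9, 4, 1, 83]

reverse → [0, 2, 9, 9]
insert 5 at 1 → [0, 5, 2, 9, 9]
insert 2 at 0 → [2, 0, 5, 2, 9, 9]
L[1] = L[-1]*L[-1] = 9*9 = 81 → [2, 81, 5, 2, 9, 9]
append L[0]+L[0] = 2+2 = 4 → [2, 81, 5, 2, 9, 9, 4]
append 1 → [2, 81, 5, 2, 9, 9, 4, 1]
append L[0]+L[1] = 2+81 = 83 → [2, 81, 5, 2, 9, 9, 4, 1, 83]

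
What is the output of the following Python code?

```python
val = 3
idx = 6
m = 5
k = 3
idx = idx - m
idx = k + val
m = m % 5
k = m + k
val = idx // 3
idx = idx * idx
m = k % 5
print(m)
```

3

idx = 6-5 = 1
idx = 3+3 = 6
m = 5%5 = 0
k = 0+3 = 3
val = 6//3 = 2
idx = 6*6 = 36
m = 3%5 = 3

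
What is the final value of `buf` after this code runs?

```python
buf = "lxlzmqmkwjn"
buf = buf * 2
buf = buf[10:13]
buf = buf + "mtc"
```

'nlxmtc'

repeat ×2 → 'lxlzmqmkwjnlxlzmqmkwjn'
slice [10:13] → 'nlx'
+ 'mtc' → 'nlxmtc'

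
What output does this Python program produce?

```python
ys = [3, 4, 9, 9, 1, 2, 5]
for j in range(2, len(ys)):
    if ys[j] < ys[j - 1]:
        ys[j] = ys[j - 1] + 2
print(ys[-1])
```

15

j=2: 9>=4, unchanged → [3, 4, 9, 9, 1, 2, 5]
j=3: 9>=9, unchanged → [3, 4, 9, 9, 1, 2, 5]
j=4: 1<9, ys[4] = 9+2 = 11 → [3, 4, 9, 9, 11, 2, 5]
j=5: 2<11, ys[5] = 11+2 = 13 → [3, 4, 9, 9, 11, 13, 5]
j=6: 5<13, ys[6] = 13+2 = 15 → [3, 4, 9, 9, 11, 13, 15]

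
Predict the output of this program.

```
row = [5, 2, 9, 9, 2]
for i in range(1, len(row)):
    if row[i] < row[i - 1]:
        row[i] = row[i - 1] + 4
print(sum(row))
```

45

i=1: 2<5, row[1] = 5+4 = 9 → [5, 9, 9, 9, 2]
i=2: 9>=9, unchanged → [5, 9, 9, 9, 2]
i=3: 9>=9, unchanged → [5, 9, 9, 9, 2]
i=4: 2<9, row[4] = 9+4 = 13 → [5, 9, 9, 9, 13]
sum = 45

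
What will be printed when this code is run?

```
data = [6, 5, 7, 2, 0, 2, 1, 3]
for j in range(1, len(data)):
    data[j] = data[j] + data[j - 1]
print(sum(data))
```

j=1: data[1] = 5+6 = 11 → [6, 11, 7, 2, 0, 2, 1, 3]
j=2: data[2] = 7+11 = 18 → [6, 11, 18, 2, 0, 2, 1, 3]
j=3: data[3] = 2+18 = 20 → [6, 11, 18, 20, 0, 2, 1, 3]
j=4: data[4] = 0+20 = 20 → [6, 11, 18, 20, 20, 2, 1, 3]
j=5: data[5] = 2+20 = 22 → [6, 11, 18, 20, 20, 22, 1, 3]
j=6: data[6] = 1+22 = 23 → [6, 11, 18, 20, 20, 22, 23, 3]
j=7: data[7] = 3+23 = 26 → [6, 11, 18, 20, 20, 22, 23, 26]
sum = 146

146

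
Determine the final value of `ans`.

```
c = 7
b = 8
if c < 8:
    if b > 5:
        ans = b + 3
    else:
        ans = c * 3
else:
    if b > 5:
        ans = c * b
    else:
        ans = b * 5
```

c=7, b=8
c < 8 is True; b > 5 is True
→ ans = b + 3 = 11

11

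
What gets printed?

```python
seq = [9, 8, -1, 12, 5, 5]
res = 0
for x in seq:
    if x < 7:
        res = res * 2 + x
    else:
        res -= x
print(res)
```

-173

x=9: not <7, res = 0-9 = -9
x=8: not <7, res = (-9)-8 = -17
x=-1: <7, res = (-17)*2+(-1) = -35
x=12: not <7, res = (-35)-12 = -47
x=5: <7, res = (-47)*2+5 = -89
x=5: <7, res = (-89)*2+5 = -173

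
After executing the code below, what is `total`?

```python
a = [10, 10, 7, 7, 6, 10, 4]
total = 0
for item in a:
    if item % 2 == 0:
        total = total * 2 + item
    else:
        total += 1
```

item=10: even, total = 0*2+10 = 10
item=10: even, total = 10*2+10 = 30
item=7: not even, total = 30+1 = 31
item=7: not even, total = 31+1 = 32
item=6: even, total = 32*2+6 = 70
item=10: even, total = 70*2+10 = 150
item=4: even, total = 150*2+4 = 304

304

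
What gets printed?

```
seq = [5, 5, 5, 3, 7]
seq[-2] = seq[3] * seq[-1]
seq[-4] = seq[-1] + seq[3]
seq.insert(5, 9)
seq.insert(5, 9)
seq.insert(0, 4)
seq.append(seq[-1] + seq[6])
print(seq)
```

seq[-2] = seq[3]*seq[-1] = 3*7 = 21 → [5, 5, 5, 21, 7]
seq[-4] = seq[-1]+seq[3] = 7+21 = 28 → [5, 28, 5, 21, 7]
insert 9 at 5 → [5, 28, 5, 21, 7, 9]
insert 9 at 5 → [5, 28, 5, 21, 7, 9, 9]
insert 4 at 0 → [4, 5, 28, 5, 21, 7, 9, 9]
append seq[-1]+seq[6] = 9+9 = 18 → [4, 5, 28, 5, 21, 7, 9, 9, 18]

[4, 5, 28, 5, 21, 7, 9, 9, 18]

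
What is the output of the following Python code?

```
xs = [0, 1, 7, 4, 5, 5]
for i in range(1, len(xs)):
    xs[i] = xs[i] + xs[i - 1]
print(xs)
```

[0, 1, 8, 12, 17, 22]

i=1: xs[1] = 1+0 = 1 → [0, 1, 7, 4, 5, 5]
i=2: xs[2] = 7+1 = 8 → [0, 1, 8, 4, 5, 5]
i=3: xs[3] = 4+8 = 12 → [0, 1, 8, 12, 5, 5]
i=4: xs[4] = 5+12 = 17 → [0, 1, 8, 12, 17, 5]
i=5: xs[5] = 5+17 = 22 → [0, 1, 8, 12, 17, 22]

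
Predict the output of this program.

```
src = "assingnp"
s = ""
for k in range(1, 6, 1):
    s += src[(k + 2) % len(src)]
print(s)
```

k=1: add src[3]='i' → 'i'
k=2: add src[4]='n' → 'in'
k=3: add src[5]='g' → 'ing'
k=4: add src[6]='n' → 'ingn'
k=5: add src[7]='p' → 'ingnp'

ingnp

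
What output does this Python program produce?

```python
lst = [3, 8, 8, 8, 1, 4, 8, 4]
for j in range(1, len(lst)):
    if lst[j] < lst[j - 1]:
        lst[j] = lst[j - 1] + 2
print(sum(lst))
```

j=1: 8>=3, unchanged → [3, 8, 8, 8, 1, 4, 8, 4]
j=2: 8>=8, unchanged → [3, 8, 8, 8, 1, 4, 8, 4]
j=3: 8>=8, unchanged → [3, 8, 8, 8, 1, 4, 8, 4]
j=4: 1<8, lst[4] = 8+2 = 10 → [3, 8, 8, 8, 10, 4, 8, 4]
j=5: 4<10, lst[5] = 10+2 = 12 → [3, 8, 8, 8, 10, 12, 8, 4]
j=6: 8<12, lst[6] = 12+2 = 14 → [3, 8, 8, 8, 10, 12, 14, 4]
j=7: 4<14, lst[7] = 14+2 = 16 → [3, 8, 8, 8, 10, 12, 14, 16]
sum = 79

79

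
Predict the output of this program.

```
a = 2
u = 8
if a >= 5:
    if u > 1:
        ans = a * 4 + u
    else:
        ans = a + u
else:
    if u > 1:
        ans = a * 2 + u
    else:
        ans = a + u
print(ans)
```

12

a=2, u=8
a >= 5 is False; u > 1 is True
→ ans = a * 2 + u = 12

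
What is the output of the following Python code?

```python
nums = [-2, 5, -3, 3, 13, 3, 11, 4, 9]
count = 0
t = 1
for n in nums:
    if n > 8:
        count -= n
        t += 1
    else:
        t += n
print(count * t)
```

n=-2: not >8; t=-1
n=5: not >8; t=4
n=-3: not >8; t=1
n=3: not >8; t=4
n=13: >8, count = 0-13 = -13; t=5
n=3: not >8; t=8
n=11: >8, count = (-13)-11 = -24; t=9
n=4: not >8; t=13
n=9: >8, count = (-24)-9 = -33; t=14
count*t = (-33)*14 = -462

-462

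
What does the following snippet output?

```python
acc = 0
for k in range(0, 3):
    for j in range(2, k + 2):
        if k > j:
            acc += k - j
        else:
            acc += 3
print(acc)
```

9

k=1,j=2: not 1>2, acc = 0+3 = 3
k=2,j=2: not 2>2, acc = 3+3 = 6
k=2,j=3: not 2>3, acc = 6+3 = 9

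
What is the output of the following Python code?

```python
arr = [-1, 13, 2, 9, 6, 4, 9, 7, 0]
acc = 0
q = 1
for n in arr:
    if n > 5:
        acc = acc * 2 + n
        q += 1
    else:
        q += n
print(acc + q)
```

n=-1: not >5; q=0
n=13: >5, acc = 0*2+13 = 13; q=1
n=2: not >5; q=3
n=9: >5, acc = 13*2+9 = 35; q=4
n=6: >5, acc = 35*2+6 = 76; q=5
n=4: not >5; q=9
n=9: >5, acc = 76*2+9 = 161; q=10
n=7: >5, acc = 161*2+7 = 329; q=11
n=0: not >5; q=11
acc+q = 329+11 = 340

340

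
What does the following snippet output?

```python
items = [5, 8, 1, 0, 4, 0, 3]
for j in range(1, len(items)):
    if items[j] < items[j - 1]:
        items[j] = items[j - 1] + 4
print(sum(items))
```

113

j=1: 8>=5, unchanged → [5, 8, 1, 0, 4, 0, 3]
j=2: 1<8, items[2] = 8+4 = 12 → [5, 8, 12, 0, 4, 0, 3]
j=3: 0<12, items[3] = 12+4 = 16 → [5, 8, 12, 16, 4, 0, 3]
j=4: 4<16, items[4] = 16+4 = 20 → [5, 8, 12, 16, 20, 0, 3]
j=5: 0<20, items[5] = 20+4 = 24 → [5, 8, 12, 16, 20, 24, 3]
j=6: 3<24, items[6] = 24+4 = 28 → [5, 8, 12, 16, 20, 24, 28]
sum = 113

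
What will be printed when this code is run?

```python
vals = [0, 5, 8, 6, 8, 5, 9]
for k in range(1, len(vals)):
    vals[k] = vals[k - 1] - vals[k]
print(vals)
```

k=1: vals[1] = 0-5 = -5 → [0, -5, 8, 6, 8, 5, 9]
k=2: vals[2] = (-5)-8 = -13 → [0, -5, -13, 6, 8, 5, 9]
k=3: vals[3] = (-13)-6 = -19 → [0, -5, -13, -19, 8, 5, 9]
k=4: vals[4] = (-19)-8 = -27 → [0, -5, -13, -19, -27, 5, 9]
k=5: vals[5] = (-27)-5 = -32 → [0, -5, -13, -19, -27, -32, 9]
k=6: vals[6] = (-32)-9 = -41 → [0, -5, -13, -19, -27, -32, -41]

[0, -5, -13, -19, -27, -32, -41]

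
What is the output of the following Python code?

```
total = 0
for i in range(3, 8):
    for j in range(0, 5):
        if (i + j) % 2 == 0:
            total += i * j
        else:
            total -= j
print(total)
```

94

i=3,j=0: odd sum, total = 0-0 = 0
i=3,j=1: even sum, total = 0+3 = 3
i=3,j=2: odd sum, total = 3-2 = 1
i=3,j=3: even sum, total = 1+9 = 10
i=3,j=4: odd sum, total = 10-4 = 6
i=4,j=0: even sum, total = 6+0 = 6
i=4,j=1: odd sum, total = 6-1 = 5
i=4,j=2: even sum, total = 5+8 = 13
i=4,j=3: odd sum, total = 13-3 = 10
i=4,j=4: even sum, total = 10+16 = 26
i=5,j=0: odd sum, total = 26-0 = 26
i=5,j=1: even sum, total = 26+5 = 31
i=5,j=2: odd sum, total = 31-2 = 29
i=5,j=3: even sum, total = 29+15 = 44
i=5,j=4: odd sum, total = 44-4 = 40
i=6,j=0: even sum, total = 40+0 = 40
i=6,j=1: odd sum, total = 40-1 = 39
i=6,j=2: even sum, total = 39+12 = 51
i=6,j=3: odd sum, total = 51-3 = 48
i=6,j=4: even sum, total = 48+24 = 72
i=7,j=0: odd sum, total = 72-0 = 72
i=7,j=1: even sum, total = 72+7 = 79
i=7,j=2: odd sum, total = 79-2 = 77
i=7,j=3: even sum, total = 77+21 = 98
i=7,j=4: odd sum, total = 98-4 = 94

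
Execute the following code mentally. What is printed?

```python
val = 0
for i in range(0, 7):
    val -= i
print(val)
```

i=0: val = 0-0 = 0
i=1: val = 0-1 = -1
i=2: val = (-1)-2 = -3
i=3: val = (-3)-3 = -6
i=4: val = (-6)-4 = -10
i=5: val = (-10)-5 = -15
i=6: val = (-15)-6 = -21

-21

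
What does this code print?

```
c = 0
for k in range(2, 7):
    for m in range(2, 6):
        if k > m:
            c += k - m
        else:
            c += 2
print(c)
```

40

k=2,m=2: not 2>2, c = 0+2 = 2
k=2,m=3: not 2>3, c = 2+2 = 4
k=2,m=4: not 2>4, c = 4+2 = 6
k=2,m=5: not 2>5, c = 6+2 = 8
k=3,m=2: 3>2, c = 8+1 = 9
k=3,m=3: not 3>3, c = 9+2 = 11
k=3,m=4: not 3>4, c = 11+2 = 13
k=3,m=5: not 3>5, c = 13+2 = 15
k=4,m=2: 4>2, c = 15+2 = 17
k=4,m=3: 4>3, c = 17+1 = 18
k=4,m=4: not 4>4, c = 18+2 = 20
k=4,m=5: not 4>5, c = 20+2 = 22
k=5,m=2: 5>2, c = 22+3 = 25
k=5,m=3: 5>3, c = 25+2 = 27
k=5,m=4: 5>4, c = 27+1 = 28
k=5,m=5: not 5>5, c = 28+2 = 30
k=6,m=2: 6>2, c = 30+4 = 34
k=6,m=3: 6>3, c = 34+3 = 37
k=6,m=4: 6>4, c = 37+2 = 39
k=6,m=5: 6>5, c = 39+1 = 40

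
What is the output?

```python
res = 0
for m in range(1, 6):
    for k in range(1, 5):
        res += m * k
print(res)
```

150

m=1,k=1: res = 0+1 = 1
m=1,k=2: res = 1+2 = 3
m=1,k=3: res = 3+3 = 6
m=1,k=4: res = 6+4 = 10
m=2,k=1: res = 10+2 = 12
m=2,k=2: res = 12+4 = 16
m=2,k=3: res = 16+6 = 22
m=2,k=4: res = 22+8 = 30
m=3,k=1: res = 30+3 = 33
m=3,k=2: res = 33+6 = 39
m=3,k=3: res = 39+9 = 48
m=3,k=4: res = 48+12 = 60
m=4,k=1: res = 60+4 = 64
m=4,k=2: res = 64+8 = 72
m=4,k=3: res = 72+12 = 84
m=4,k=4: res = 84+16 = 100
m=5,k=1: res = 100+5 = 105
m=5,k=2: res = 105+10 = 115
m=5,k=3: res = 115+15 = 130
m=5,k=4: res = 130+20 = 150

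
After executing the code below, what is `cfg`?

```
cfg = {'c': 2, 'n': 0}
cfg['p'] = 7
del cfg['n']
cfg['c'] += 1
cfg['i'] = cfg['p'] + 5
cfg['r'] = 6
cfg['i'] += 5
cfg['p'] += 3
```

{'c': 3, 'p': 10, 'i': 17, 'r': 6}

cfg['p'] = 7 → {'c': 2, 'n': 0, 'p': 7}
del 'n' → {'c': 2, 'p': 7}
cfg['c'] = 2+1 = 3 → {'c': 3, 'p': 7}
cfg['i'] = cfg['p']+5 = 12 → {'c': 3, 'p': 7, 'i': 12}
cfg['r'] = 6 → {'c': 3, 'p': 7, 'i': 12, 'r': 6}
cfg['i'] = 12+5 = 17 → {'c': 3, 'p': 7, 'i': 17, 'r': 6}
cfg['p'] = 7+3 = 10 → {'c': 3, 'p': 10, 'i': 17, 'r': 6}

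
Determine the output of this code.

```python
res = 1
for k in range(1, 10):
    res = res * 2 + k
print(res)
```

1525

k=1: res = 1*2+1 = 3
k=2: res = 3*2+2 = 8
k=3: res = 8*2+3 = 19
k=4: res = 19*2+4 = 42
k=5: res = 42*2+5 = 89
k=6: res = 89*2+6 = 184
k=7: res = 184*2+7 = 375
k=8: res = 375*2+8 = 758
k=9: res = 758*2+9 = 1525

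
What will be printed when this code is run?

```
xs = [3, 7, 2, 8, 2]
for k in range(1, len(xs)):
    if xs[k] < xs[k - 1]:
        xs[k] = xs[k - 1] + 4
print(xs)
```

[3, 7, 11, 15, 19]

k=1: 7>=3, unchanged → [3, 7, 2, 8, 2]
k=2: 2<7, xs[2] = 7+4 = 11 → [3, 7, 11, 8, 2]
k=3: 8<11, xs[3] = 11+4 = 15 → [3, 7, 11, 15, 2]
k=4: 2<15, xs[4] = 15+4 = 19 → [3, 7, 11, 15, 19]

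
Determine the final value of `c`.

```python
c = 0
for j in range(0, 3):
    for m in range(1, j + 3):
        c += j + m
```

j=0,m=1: c = 0+1 = 1
j=0,m=2: c = 1+2 = 3
j=1,m=1: c = 3+2 = 5
j=1,m=2: c = 5+3 = 8
j=1,m=3: c = 8+4 = 12
j=2,m=1: c = 12+3 = 15
j=2,m=2: c = 15+4 = 19
j=2,m=3: c = 19+5 = 24
j=2,m=4: c = 24+6 = 30

30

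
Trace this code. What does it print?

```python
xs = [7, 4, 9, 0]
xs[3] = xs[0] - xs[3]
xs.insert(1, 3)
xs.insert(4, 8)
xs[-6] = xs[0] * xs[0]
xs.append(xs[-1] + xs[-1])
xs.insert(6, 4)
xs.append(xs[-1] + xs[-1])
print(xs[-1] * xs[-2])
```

xs[3] = xs[0]-xs[3] = 7-0 = 7 → [7, 4, 9, 7]
insert 3 at 1 → [7, 3, 4, 9, 7]
insert 8 at 4 → [7, 3, 4, 9, 8, 7]
xs[-6] = xs[0]*xs[0] = 7*7 = 49 → [49, 3, 4, 9, 8, 7]
append xs[-1]+xs[-1] = 7+7 = 14 → [49, 3, 4, 9, 8, 7, 14]
insert 4 at 6 → [49, 3, 4, 9, 8, 7, 4, 14]
append xs[-1]+xs[-1] = 14+14 = 28 → [49, 3, 4, 9, 8, 7, 4, 14, 28]
xs[-1]*xs[-2] = 28*14 = 392

392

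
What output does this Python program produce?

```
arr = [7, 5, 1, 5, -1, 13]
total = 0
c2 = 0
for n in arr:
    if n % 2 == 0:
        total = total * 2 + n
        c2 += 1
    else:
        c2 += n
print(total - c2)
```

-30

n=7: not even; c2=7
n=5: not even; c2=12
n=1: not even; c2=13
n=5: not even; c2=18
n=-1: not even; c2=17
n=13: not even; c2=30
total-c2 = 0-30 = -30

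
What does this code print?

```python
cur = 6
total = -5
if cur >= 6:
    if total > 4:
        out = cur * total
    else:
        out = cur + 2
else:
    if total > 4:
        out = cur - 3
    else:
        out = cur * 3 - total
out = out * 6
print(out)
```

cur=6, total=-5
cur >= 6 is True; total > 4 is False
→ out = cur + 2 = 8
out = 8*6 = 48

48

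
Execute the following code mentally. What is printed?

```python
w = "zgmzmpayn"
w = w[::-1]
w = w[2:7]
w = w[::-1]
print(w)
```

reverse → 'nyapmzmgz'
slice [2:7] → 'apmzm'
reverse → 'mzmpa'

mzmpa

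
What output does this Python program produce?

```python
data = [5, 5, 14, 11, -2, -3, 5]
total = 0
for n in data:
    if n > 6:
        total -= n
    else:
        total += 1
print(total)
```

-20

n=5: not >6, total = 0+1 = 1
n=5: not >6, total = 1+1 = 2
n=14: >6, total = 2-14 = -12
n=11: >6, total = (-12)-11 = -23
n=-2: not >6, total = (-23)+1 = -22
n=-3: not >6, total = (-22)+1 = -21
n=5: not >6, total = (-21)+1 = -20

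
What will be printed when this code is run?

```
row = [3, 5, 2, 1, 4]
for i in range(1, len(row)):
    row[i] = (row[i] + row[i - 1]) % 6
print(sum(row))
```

i=1: row[1] = (5+3)%6 = 2 → [3, 2, 2, 1, 4]
i=2: row[2] = (2+2)%6 = 4 → [3, 2, 4, 1, 4]
i=3: row[3] = (1+4)%6 = 5 → [3, 2, 4, 5, 4]
i=4: row[4] = (4+5)%6 = 3 → [3, 2, 4, 5, 3]
sum = 17

17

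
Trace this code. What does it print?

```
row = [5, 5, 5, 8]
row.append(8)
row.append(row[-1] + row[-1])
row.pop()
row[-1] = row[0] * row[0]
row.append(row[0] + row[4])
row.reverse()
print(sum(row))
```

78

append 8 → [5, 5, 5, 8, 8]
append row[-1]+row[-1] = 8+8 = 16 → [5, 5, 5, 8, 8, 16]
pop() removes 16 → [5, 5, 5, 8, 8]
row[-1] = row[0]*row[0] = 5*5 = 25 → [5, 5, 5, 8, 25]
append row[0]+row[4] = 5+25 = 30 → [5, 5, 5, 8, 25, 30]
reverse → [30, 25, 8, 5, 5, 5]
sum = 78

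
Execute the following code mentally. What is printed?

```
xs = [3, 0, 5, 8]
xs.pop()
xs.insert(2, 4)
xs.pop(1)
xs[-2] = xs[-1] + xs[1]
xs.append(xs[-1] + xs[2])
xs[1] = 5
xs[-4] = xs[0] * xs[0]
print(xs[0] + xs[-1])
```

19

pop() removes 8 → [3, 0, 5]
insert 4 at 2 → [3, 0, 4, 5]
pop(1) removes 0 → [3, 4, 5]
xs[-2] = xs[-1]+xs[1] = 5+4 = 9 → [3, 9, 5]
append xs[-1]+xs[2] = 5+5 = 10 → [3, 9, 5, 10]
xs[1] = 5 → [3, 5, 5, 10]
xs[-4] = xs[0]*xs[0] = 3*3 = 9 → [9, 5, 5, 10]
xs[0]+xs[-1] = 9+10 = 19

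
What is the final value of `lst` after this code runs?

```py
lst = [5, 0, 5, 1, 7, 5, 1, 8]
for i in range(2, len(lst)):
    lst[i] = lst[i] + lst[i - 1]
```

i=2: lst[2] = 5+0 = 5 → [5, 0, 5, 1, 7, 5, 1, 8]
i=3: lst[3] = 1+5 = 6 → [5, 0, 5, 6, 7, 5, 1, 8]
i=4: lst[4] = 7+6 = 13 → [5, 0, 5, 6, 13, 5, 1, 8]
i=5: lst[5] = 5+13 = 18 → [5, 0, 5, 6, 13, 18, 1, 8]
i=6: lst[6] = 1+18 = 19 → [5, 0, 5, 6, 13, 18, 19, 8]
i=7: lst[7] = 8+19 = 27 → [5, 0, 5, 6, 13, 18, 19, 27]

[5, 0, 5, 6, 13, 18, 19, 27]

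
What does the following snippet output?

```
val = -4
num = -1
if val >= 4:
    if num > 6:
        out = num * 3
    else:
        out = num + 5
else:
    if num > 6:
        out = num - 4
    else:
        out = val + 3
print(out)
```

val=-4, num=-1
val >= 4 is False; num > 6 is False
→ out = val + 3 = -1

-1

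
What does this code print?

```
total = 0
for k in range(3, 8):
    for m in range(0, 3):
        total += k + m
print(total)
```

90

k=3,m=0: total = 0+3 = 3
k=3,m=1: total = 3+4 = 7
k=3,m=2: total = 7+5 = 12
k=4,m=0: total = 12+4 = 16
k=4,m=1: total = 16+5 = 21
k=4,m=2: total = 21+6 = 27
k=5,m=0: total = 27+5 = 32
k=5,m=1: total = 32+6 = 38
k=5,m=2: total = 38+7 = 45
k=6,m=0: total = 45+6 = 51
k=6,m=1: total = 51+7 = 58
k=6,m=2: total = 58+8 = 66
k=7,m=0: total = 66+7 = 73
k=7,m=1: total = 73+8 = 81
k=7,m=2: total = 81+9 = 90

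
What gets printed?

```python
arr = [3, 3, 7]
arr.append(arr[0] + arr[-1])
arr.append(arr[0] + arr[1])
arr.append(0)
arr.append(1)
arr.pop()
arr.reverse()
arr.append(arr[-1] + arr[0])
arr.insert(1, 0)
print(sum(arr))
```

append arr[0]+arr[-1] = 3+7 = 10 → [3, 3, 7, 10]
append arr[0]+arr[1] = 3+3 = 6 → [3, 3, 7, 10, 6]
append 0 → [3, 3, 7, 10, 6, 0]
append 1 → [3, 3, 7, 10, 6, 0, 1]
pop() removes 1 → [3, 3, 7, 10, 6, 0]
reverse → [0, 6, 10, 7, 3, 3]
append arr[-1]+arr[0] = 3+0 = 3 → [0, 6, 10, 7, 3, 3, 3]
insert 0 at 1 → [0, 0, 6, 10, 7, 3, 3, 3]
sum = 32

32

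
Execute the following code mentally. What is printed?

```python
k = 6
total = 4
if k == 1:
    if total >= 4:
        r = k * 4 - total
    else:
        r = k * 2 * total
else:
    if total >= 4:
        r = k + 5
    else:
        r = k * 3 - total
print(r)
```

k=6, total=4
k == 1 is False; total >= 4 is True
→ r = k + 5 = 11

11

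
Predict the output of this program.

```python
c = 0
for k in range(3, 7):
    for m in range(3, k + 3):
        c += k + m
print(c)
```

k=3,m=3: c = 0+6 = 6
k=3,m=4: c = 6+7 = 13
k=3,m=5: c = 13+8 = 21
k=4,m=3: c = 21+7 = 28
k=4,m=4: c = 28+8 = 36
k=4,m=5: c = 36+9 = 45
k=4,m=6: c = 45+10 = 55
k=5,m=3: c = 55+8 = 63
k=5,m=4: c = 63+9 = 72
k=5,m=5: c = 72+10 = 82
k=5,m=6: c = 82+11 = 93
k=5,m=7: c = 93+12 = 105
k=6,m=3: c = 105+9 = 114
k=6,m=4: c = 114+10 = 124
k=6,m=5: c = 124+11 = 135
k=6,m=6: c = 135+12 = 147
k=6,m=7: c = 147+13 = 160
k=6,m=8: c = 160+14 = 174

174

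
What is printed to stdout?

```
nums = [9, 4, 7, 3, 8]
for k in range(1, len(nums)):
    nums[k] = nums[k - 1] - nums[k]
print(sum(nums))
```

k=1: nums[1] = 9-4 = 5 → [9, 5, 7, 3, 8]
k=2: nums[2] = 5-7 = -2 → [9, 5, -2, 3, 8]
k=3: nums[3] = (-2)-3 = -5 → [9, 5, -2, -5, 8]
k=4: nums[4] = (-5)-8 = -13 → [9, 5, -2, -5, -13]
sum = -6

-6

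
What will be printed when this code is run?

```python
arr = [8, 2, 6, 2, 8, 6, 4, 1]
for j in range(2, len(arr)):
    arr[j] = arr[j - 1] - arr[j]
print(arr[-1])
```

j=2: arr[2] = 2-6 = -4 → [8, 2, -4, 2, 8, 6, 4, 1]
j=3: arr[3] = (-4)-2 = -6 → [8, 2, -4, -6, 8, 6, 4, 1]
j=4: arr[4] = (-6)-8 = -14 → [8, 2, -4, -6, -14, 6, 4, 1]
j=5: arr[5] = (-14)-6 = -20 → [8, 2, -4, -6, -14, -20, 4, 1]
j=6: arr[6] = (-20)-4 = -24 → [8, 2, -4, -6, -14, -20, -24, 1]
j=7: arr[7] = (-24)-1 = -25 → [8, 2, -4, -6, -14, -20, -24, -25]

-25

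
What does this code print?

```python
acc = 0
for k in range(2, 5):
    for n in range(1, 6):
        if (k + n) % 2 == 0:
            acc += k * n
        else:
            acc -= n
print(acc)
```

39

k=2,n=1: odd sum, acc = 0-1 = -1
k=2,n=2: even sum, acc = (-1)+4 = 3
k=2,n=3: odd sum, acc = 3-3 = 0
k=2,n=4: even sum, acc = 0+8 = 8
k=2,n=5: odd sum, acc = 8-5 = 3
k=3,n=1: even sum, acc = 3+3 = 6
k=3,n=2: odd sum, acc = 6-2 = 4
k=3,n=3: even sum, acc = 4+9 = 13
k=3,n=4: odd sum, acc = 13-4 = 9
k=3,n=5: even sum, acc = 9+15 = 24
k=4,n=1: odd sum, acc = 24-1 = 23
k=4,n=2: even sum, acc = 23+8 = 31
k=4,n=3: odd sum, acc = 31-3 = 28
k=4,n=4: even sum, acc = 28+16 = 44
k=4,n=5: odd sum, acc = 44-5 = 39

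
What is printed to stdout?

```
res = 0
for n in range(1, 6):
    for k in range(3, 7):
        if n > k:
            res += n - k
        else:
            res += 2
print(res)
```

38

n=1,k=3: not 1>3, res = 0+2 = 2
n=1,k=4: not 1>4, res = 2+2 = 4
n=1,k=5: not 1>5, res = 4+2 = 6
n=1,k=6: not 1>6, res = 6+2 = 8
n=2,k=3: not 2>3, res = 8+2 = 10
n=2,k=4: not 2>4, res = 10+2 = 12
n=2,k=5: not 2>5, res = 12+2 = 14
n=2,k=6: not 2>6, res = 14+2 = 16
n=3,k=3: not 3>3, res = 16+2 = 18
n=3,k=4: not 3>4, res = 18+2 = 20
n=3,k=5: not 3>5, res = 20+2 = 22
n=3,k=6: not 3>6, res = 22+2 = 24
n=4,k=3: 4>3, res = 24+1 = 25
n=4,k=4: not 4>4, res = 25+2 = 27
n=4,k=5: not 4>5, res = 27+2 = 29
n=4,k=6: not 4>6, res = 29+2 = 31
n=5,k=3: 5>3, res = 31+2 = 33
n=5,k=4: 5>4, res = 33+1 = 34
n=5,k=5: not 5>5, res = 34+2 = 36
n=5,k=6: not 5>6, res = 36+2 = 38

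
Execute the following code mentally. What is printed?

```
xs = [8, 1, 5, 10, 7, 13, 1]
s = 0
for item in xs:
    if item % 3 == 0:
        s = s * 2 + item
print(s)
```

item=8: not %3==0
item=1: not %3==0
item=5: not %3==0
item=10: not %3==0
item=7: not %3==0
item=13: not %3==0
item=1: not %3==0

0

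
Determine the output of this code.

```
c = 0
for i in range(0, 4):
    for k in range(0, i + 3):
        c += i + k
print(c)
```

i=0,k=0: c = 0+0 = 0
i=0,k=1: c = 0+1 = 1
i=0,k=2: c = 1+2 = 3
i=1,k=0: c = 3+1 = 4
i=1,k=1: c = 4+2 = 6
i=1,k=2: c = 6+3 = 9
i=1,k=3: c = 9+4 = 13
i=2,k=0: c = 13+2 = 15
i=2,k=1: c = 15+3 = 18
i=2,k=2: c = 18+4 = 22
i=2,k=3: c = 22+5 = 27
i=2,k=4: c = 27+6 = 33
i=3,k=0: c = 33+3 = 36
i=3,k=1: c = 36+4 = 40
i=3,k=2: c = 40+5 = 45
i=3,k=3: c = 45+6 = 51
i=3,k=4: c = 51+7 = 58
i=3,k=5: c = 58+8 = 66

66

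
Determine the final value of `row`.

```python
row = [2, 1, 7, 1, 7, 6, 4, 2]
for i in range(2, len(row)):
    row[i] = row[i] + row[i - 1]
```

[2, 1, 8, 9, 16, 22, 26, 28]

i=2: row[2] = 7+1 = 8 → [2, 1, 8, 1, 7, 6, 4, 2]
i=3: row[3] = 1+8 = 9 → [2, 1, 8, 9, 7, 6, 4, 2]
i=4: row[4] = 7+9 = 16 → [2, 1, 8, 9, 16, 6, 4, 2]
i=5: row[5] = 6+16 = 22 → [2, 1, 8, 9, 16, 22, 4, 2]
i=6: row[6] = 4+22 = 26 → [2, 1, 8, 9, 16, 22, 26, 2]
i=7: row[7] = 2+26 = 28 → [2, 1, 8, 9, 16, 22, 26, 28]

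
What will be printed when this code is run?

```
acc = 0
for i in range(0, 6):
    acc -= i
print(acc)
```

i=0: acc = 0-0 = 0
i=1: acc = 0-1 = -1
i=2: acc = (-1)-2 = -3
i=3: acc = (-3)-3 = -6
i=4: acc = (-6)-4 = -10
i=5: acc = (-10)-5 = -15

-15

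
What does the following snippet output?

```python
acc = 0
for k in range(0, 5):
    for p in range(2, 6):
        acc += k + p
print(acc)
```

k=0,p=2: acc = 0+2 = 2
k=0,p=3: acc = 2+3 = 5
k=0,p=4: acc = 5+4 = 9
k=0,p=5: acc = 9+5 = 14
k=1,p=2: acc = 14+3 = 17
k=1,p=3: acc = 17+4 = 21
k=1,p=4: acc = 21+5 = 26
k=1,p=5: acc = 26+6 = 32
k=2,p=2: acc = 32+4 = 36
k=2,p=3: acc = 36+5 = 41
k=2,p=4: acc = 41+6 = 47
k=2,p=5: acc = 47+7 = 54
k=3,p=2: acc = 54+5 = 59
k=3,p=3: acc = 59+6 = 65
k=3,p=4: acc = 65+7 = 72
k=3,p=5: acc = 72+8 = 80
k=4,p=2: acc = 80+6 = 86
k=4,p=3: acc = 86+7 = 93
k=4,p=4: acc = 93+8 = 101
k=4,p=5: acc = 101+9 = 110

110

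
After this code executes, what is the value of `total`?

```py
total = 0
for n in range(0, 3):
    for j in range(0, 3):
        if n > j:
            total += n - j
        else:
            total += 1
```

n=0,j=0: not 0>0, total = 0+1 = 1
n=0,j=1: not 0>1, total = 1+1 = 2
n=0,j=2: not 0>2, total = 2+1 = 3
n=1,j=0: 1>0, total = 3+1 = 4
n=1,j=1: not 1>1, total = 4+1 = 5
n=1,j=2: not 1>2, total = 5+1 = 6
n=2,j=0: 2>0, total = 6+2 = 8
n=2,j=1: 2>1, total = 8+1 = 9
n=2,j=2: not 2>2, total = 9+1 = 10

10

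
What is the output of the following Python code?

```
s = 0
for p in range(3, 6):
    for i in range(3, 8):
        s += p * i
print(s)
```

300

p=3,i=3: s = 0+9 = 9
p=3,i=4: s = 9+12 = 21
p=3,i=5: s = 21+15 = 36
p=3,i=6: s = 36+18 = 54
p=3,i=7: s = 54+21 = 75
p=4,i=3: s = 75+12 = 87
p=4,i=4: s = 87+16 = 103
p=4,i=5: s = 103+20 = 123
p=4,i=6: s = 123+24 = 147
p=4,i=7: s = 147+28 = 175
p=5,i=3: s = 175+15 = 190
p=5,i=4: s = 190+20 = 210
p=5,i=5: s = 210+25 = 235
p=5,i=6: s = 235+30 = 265
p=5,i=7: s = 265+35 = 300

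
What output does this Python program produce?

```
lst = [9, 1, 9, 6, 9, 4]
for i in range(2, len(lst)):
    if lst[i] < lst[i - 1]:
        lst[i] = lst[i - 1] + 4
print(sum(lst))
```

i=2: 9>=1, unchanged → [9, 1, 9, 6, 9, 4]
i=3: 6<9, lst[3] = 9+4 = 13 → [9, 1, 9, 13, 9, 4]
i=4: 9<13, lst[4] = 13+4 = 17 → [9, 1, 9, 13, 17, 4]
i=5: 4<17, lst[5] = 17+4 = 21 → [9, 1, 9, 13, 17, 21]
sum = 70

70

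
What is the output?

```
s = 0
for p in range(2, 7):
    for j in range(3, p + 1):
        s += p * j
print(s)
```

p=3,j=3: s = 0+9 = 9
p=4,j=3: s = 9+12 = 21
p=4,j=4: s = 21+16 = 37
p=5,j=3: s = 37+15 = 52
p=5,j=4: s = 52+20 = 72
p=5,j=5: s = 72+25 = 97
p=6,j=3: s = 97+18 = 115
p=6,j=4: s = 115+24 = 139
p=6,j=5: s = 139+30 = 169
p=6,j=6: s = 169+36 = 205

205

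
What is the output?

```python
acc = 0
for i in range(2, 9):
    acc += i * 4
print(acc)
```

140

i=2: acc = 0+2*4 = 8
i=3: acc = 8+3*4 = 20
i=4: acc = 20+4*4 = 36
i=5: acc = 36+5*4 = 56
i=6: acc = 56+6*4 = 80
i=7: acc = 80+7*4 = 108
i=8: acc = 108+8*4 = 140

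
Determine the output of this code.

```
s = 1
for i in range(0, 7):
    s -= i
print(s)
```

-20

i=0: s = 1-0 = 1
i=1: s = 1-1 = 0
i=2: s = 0-2 = -2
i=3: s = (-2)-3 = -5
i=4: s = (-5)-4 = -9
i=5: s = (-9)-5 = -14
i=6: s = (-14)-6 = -20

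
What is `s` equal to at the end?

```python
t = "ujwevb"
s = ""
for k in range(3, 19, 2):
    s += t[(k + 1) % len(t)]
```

k=3: add t[4]='v' → 'v'
k=5: add t[0]='u' → 'vu'
k=7: add t[2]='w' → 'vuw'
k=9: add t[4]='v' → 'vuwv'
k=11: add t[0]='u' → 'vuwvu'
k=13: add t[2]='w' → 'vuwvuw'
k=15: add t[4]='v' → 'vuwvuwv'
k=17: add t[0]='u' → 'vuwvuwvu'

'vuwvuwvu'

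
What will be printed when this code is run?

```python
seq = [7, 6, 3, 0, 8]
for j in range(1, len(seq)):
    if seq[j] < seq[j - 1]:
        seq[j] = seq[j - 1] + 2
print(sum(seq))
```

55

j=1: 6<7, seq[1] = 7+2 = 9 → [7, 9, 3, 0, 8]
j=2: 3<9, seq[2] = 9+2 = 11 → [7, 9, 11, 0, 8]
j=3: 0<11, seq[3] = 11+2 = 13 → [7, 9, 11, 13, 8]
j=4: 8<13, seq[4] = 13+2 = 15 → [7, 9, 11, 13, 15]
sum = 55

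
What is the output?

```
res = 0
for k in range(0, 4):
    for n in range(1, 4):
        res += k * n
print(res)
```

k=0,n=1: res = 0+0 = 0
k=0,n=2: res = 0+0 = 0
k=0,n=3: res = 0+0 = 0
k=1,n=1: res = 0+1 = 1
k=1,n=2: res = 1+2 = 3
k=1,n=3: res = 3+3 = 6
k=2,n=1: res = 6+2 = 8
k=2,n=2: res = 8+4 = 12
k=2,n=3: res = 12+6 = 18
k=3,n=1: res = 18+3 = 21
k=3,n=2: res = 21+6 = 27
k=3,n=3: res = 27+9 = 36

36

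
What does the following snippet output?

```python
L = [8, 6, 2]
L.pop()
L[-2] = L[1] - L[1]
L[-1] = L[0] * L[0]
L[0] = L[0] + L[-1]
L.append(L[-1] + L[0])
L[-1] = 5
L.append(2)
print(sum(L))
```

7

pop() removes 2 → [8, 6]
L[-2] = L[1]-L[1] = 6-6 = 0 → [0, 6]
L[-1] = L[0]*L[0] = 0*0 = 0 → [0, 0]
L[0] = L[0]+L[-1] = 0+0 = 0 → [0, 0]
append L[-1]+L[0] = 0+0 = 0 → [0, 0, 0]
L[-1] = 5 → [0, 0, 5]
append 2 → [0, 0, 5, 2]
sum = 7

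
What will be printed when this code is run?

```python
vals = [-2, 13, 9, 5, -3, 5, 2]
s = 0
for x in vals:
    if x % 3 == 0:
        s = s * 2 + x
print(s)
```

x=-2: not %3==0
x=13: not %3==0
x=9: %3==0, s = 0*2+9 = 9
x=5: not %3==0
x=-3: %3==0, s = 9*2+(-3) = 15
x=5: not %3==0
x=2: not %3==0

15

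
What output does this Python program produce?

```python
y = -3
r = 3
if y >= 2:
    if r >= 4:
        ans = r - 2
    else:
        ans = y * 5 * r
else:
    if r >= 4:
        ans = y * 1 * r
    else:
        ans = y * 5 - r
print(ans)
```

-18

y=-3, r=3
y >= 2 is False; r >= 4 is False
→ ans = y * 5 - r = -18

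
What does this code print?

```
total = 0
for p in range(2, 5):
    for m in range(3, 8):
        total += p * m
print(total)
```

p=2,m=3: total = 0+6 = 6
p=2,m=4: total = 6+8 = 14
p=2,m=5: total = 14+10 = 24
p=2,m=6: total = 24+12 = 36
p=2,m=7: total = 36+14 = 50
p=3,m=3: total = 50+9 = 59
p=3,m=4: total = 59+12 = 71
p=3,m=5: total = 71+15 = 86
p=3,m=6: total = 86+18 = 104
p=3,m=7: total = 104+21 = 125
p=4,m=3: total = 125+12 = 137
p=4,m=4: total = 137+16 = 153
p=4,m=5: total = 153+20 = 173
p=4,m=6: total = 173+24 = 197
p=4,m=7: total = 197+28 = 225

225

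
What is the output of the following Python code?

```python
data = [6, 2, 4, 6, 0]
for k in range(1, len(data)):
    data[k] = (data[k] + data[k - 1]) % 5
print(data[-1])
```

3

k=1: data[1] = (2+6)%5 = 3 → [6, 3, 4, 6, 0]
k=2: data[2] = (4+3)%5 = 2 → [6, 3, 2, 6, 0]
k=3: data[3] = (6+2)%5 = 3 → [6, 3, 2, 3, 0]
k=4: data[4] = (0+3)%5 = 3 → [6, 3, 2, 3, 3]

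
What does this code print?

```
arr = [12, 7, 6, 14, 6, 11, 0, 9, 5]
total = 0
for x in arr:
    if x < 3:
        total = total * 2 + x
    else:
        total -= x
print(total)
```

-126

x=12: not <3, total = 0-12 = -12
x=7: not <3, total = (-12)-7 = -19
x=6: not <3, total = (-19)-6 = -25
x=14: not <3, total = (-25)-14 = -39
x=6: not <3, total = (-39)-6 = -45
x=11: not <3, total = (-45)-11 = -56
x=0: <3, total = (-56)*2+0 = -112
x=9: not <3, total = (-112)-9 = -121
x=5: not <3, total = (-121)-5 = -126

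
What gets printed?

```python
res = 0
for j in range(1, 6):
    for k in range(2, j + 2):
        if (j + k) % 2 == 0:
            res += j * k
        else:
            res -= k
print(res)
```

46

j=1,k=2: odd sum, res = 0-2 = -2
j=2,k=2: even sum, res = (-2)+4 = 2
j=2,k=3: odd sum, res = 2-3 = -1
j=3,k=2: odd sum, res = (-1)-2 = -3
j=3,k=3: even sum, res = (-3)+9 = 6
j=3,k=4: odd sum, res = 6-4 = 2
j=4,k=2: even sum, res = 2+8 = 10
j=4,k=3: odd sum, res = 10-3 = 7
j=4,k=4: even sum, res = 7+16 = 23
j=4,k=5: odd sum, res = 23-5 = 18
j=5,k=2: odd sum, res = 18-2 = 16
j=5,k=3: even sum, res = 16+15 = 31
j=5,k=4: odd sum, res = 31-4 = 27
j=5,k=5: even sum, res = 27+25 = 52
j=5,k=6: odd sum, res = 52-6 = 46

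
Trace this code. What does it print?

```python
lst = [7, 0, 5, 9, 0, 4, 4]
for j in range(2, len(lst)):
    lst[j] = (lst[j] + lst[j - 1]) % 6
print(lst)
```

j=2: lst[2] = (5+0)%6 = 5 → [7, 0, 5, 9, 0, 4, 4]
j=3: lst[3] = (9+5)%6 = 2 → [7, 0, 5, 2, 0, 4, 4]
j=4: lst[4] = (0+2)%6 = 2 → [7, 0, 5, 2, 2, 4, 4]
j=5: lst[5] = (4+2)%6 = 0 → [7, 0, 5, 2, 2, 0, 4]
j=6: lst[6] = (4+0)%6 = 4 → [7, 0, 5, 2, 2, 0, 4]

[7, 0, 5, 2, 2, 0, 4]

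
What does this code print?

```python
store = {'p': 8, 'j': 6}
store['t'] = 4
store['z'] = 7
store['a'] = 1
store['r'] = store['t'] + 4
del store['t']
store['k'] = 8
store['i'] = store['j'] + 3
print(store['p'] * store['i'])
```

72

store['t'] = 4 → {'p': 8, 'j': 6, 't': 4}
store['z'] = 7 → {'p': 8, 'j': 6, 't': 4, 'z': 7}
store['a'] = 1 → {'p': 8, 'j': 6, 't': 4, 'z': 7, 'a': 1}
store['r'] = store['t']+4 = 8 → {'p': 8, 'j': 6, 't': 4, 'z': 7, 'a': 1, 'r': 8}
del 't' → {'p': 8, 'j': 6, 'z': 7, 'a': 1, 'r': 8}
store['k'] = 8 → {'p': 8, 'j': 6, 'z': 7, 'a': 1, 'r': 8, 'k': 8}
store['i'] = store['j']+3 = 9 → {'p': 8, 'j': 6, 'z': 7, 'a': 1, 'r': 8, 'k': 8, 'i': 9}
store['p']*store['i'] = 8*9 = 72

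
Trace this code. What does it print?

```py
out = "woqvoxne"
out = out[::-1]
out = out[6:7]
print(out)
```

o

reverse → 'enxovqow'
slice [6:7] → 'o'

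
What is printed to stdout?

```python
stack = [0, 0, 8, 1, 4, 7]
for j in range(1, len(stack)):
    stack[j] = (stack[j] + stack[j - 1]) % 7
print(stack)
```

[0, 0, 1, 2, 6, 6]

j=1: stack[1] = (0+0)%7 = 0 → [0, 0, 8, 1, 4, 7]
j=2: stack[2] = (8+0)%7 = 1 → [0, 0, 1, 1, 4, 7]
j=3: stack[3] = (1+1)%7 = 2 → [0, 0, 1, 2, 4, 7]
j=4: stack[4] = (4+2)%7 = 6 → [0, 0, 1, 2, 6, 7]
j=5: stack[5] = (7+6)%7 = 6 → [0, 0, 1, 2, 6, 6]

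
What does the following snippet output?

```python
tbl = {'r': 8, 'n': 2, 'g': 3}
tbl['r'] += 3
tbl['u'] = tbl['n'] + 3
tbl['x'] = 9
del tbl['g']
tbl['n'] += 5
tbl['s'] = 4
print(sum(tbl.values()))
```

36

tbl['r'] = 8+3 = 11 → {'r': 11, 'n': 2, 'g': 3}
tbl['u'] = tbl['n']+3 = 5 → {'r': 11, 'n': 2, 'g': 3, 'u': 5}
tbl['x'] = 9 → {'r': 11, 'n': 2, 'g': 3, 'u': 5, 'x': 9}
del 'g' → {'r': 11, 'n': 2, 'u': 5, 'x': 9}
tbl['n'] = 2+5 = 7 → {'r': 11, 'n': 7, 'u': 5, 'x': 9}
tbl['s'] = 4 → {'r': 11, 'n': 7, 'u': 5, 'x': 9, 's': 4}
sum of values = 36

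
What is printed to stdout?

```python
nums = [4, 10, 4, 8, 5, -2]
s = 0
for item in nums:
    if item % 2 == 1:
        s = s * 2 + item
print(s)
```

item=4: not odd
item=10: not odd
item=4: not odd
item=8: not odd
item=5: odd, s = 0*2+5 = 5
item=-2: not odd

5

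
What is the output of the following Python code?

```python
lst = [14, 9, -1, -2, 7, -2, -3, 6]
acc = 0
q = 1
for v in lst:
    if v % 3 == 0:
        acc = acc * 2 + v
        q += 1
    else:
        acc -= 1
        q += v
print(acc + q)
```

32

v=14: not %3==0, acc = 0-1 = -1; q=15
v=9: %3==0, acc = (-1)*2+9 = 7; q=16
v=-1: not %3==0, acc = 7-1 = 6; q=15
v=-2: not %3==0, acc = 6-1 = 5; q=13
v=7: not %3==0, acc = 5-1 = 4; q=20
v=-2: not %3==0, acc = 4-1 = 3; q=18
v=-3: %3==0, acc = 3*2+(-3) = 3; q=19
v=6: %3==0, acc = 3*2+6 = 12; q=20
acc+q = 12+20 = 32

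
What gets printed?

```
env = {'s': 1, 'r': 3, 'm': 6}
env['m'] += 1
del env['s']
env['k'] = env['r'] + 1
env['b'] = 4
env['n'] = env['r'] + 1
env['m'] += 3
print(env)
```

env['m'] = 6+1 = 7 → {'s': 1, 'r': 3, 'm': 7}
del 's' → {'r': 3, 'm': 7}
env['k'] = env['r']+1 = 4 → {'r': 3, 'm': 7, 'k': 4}
env['b'] = 4 → {'r': 3, 'm': 7, 'k': 4, 'b': 4}
env['n'] = env['r']+1 = 4 → {'r': 3, 'm': 7, 'k': 4, 'b': 4, 'n': 4}
env['m'] = 7+3 = 10 → {'r': 3, 'm': 10, 'k': 4, 'b': 4, 'n': 4}

{'r': 3, 'm': 10, 'k': 4, 'b': 4, 'n': 4}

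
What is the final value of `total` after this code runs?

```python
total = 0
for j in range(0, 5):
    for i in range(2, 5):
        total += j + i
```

j=0,i=2: total = 0+2 = 2
j=0,i=3: total = 2+3 = 5
j=0,i=4: total = 5+4 = 9
j=1,i=2: total = 9+3 = 12
j=1,i=3: total = 12+4 = 16
j=1,i=4: total = 16+5 = 21
j=2,i=2: total = 21+4 = 25
j=2,i=3: total = 25+5 = 30
j=2,i=4: total = 30+6 = 36
j=3,i=2: total = 36+5 = 41
j=3,i=3: total = 41+6 = 47
j=3,i=4: total = 47+7 = 54
j=4,i=2: total = 54+6 = 60
j=4,i=3: total = 60+7 = 67
j=4,i=4: total = 67+8 = 75

75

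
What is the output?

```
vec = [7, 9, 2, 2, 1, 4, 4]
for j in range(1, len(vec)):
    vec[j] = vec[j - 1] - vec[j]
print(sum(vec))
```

-38

j=1: vec[1] = 7-9 = -2 → [7, -2, 2, 2, 1, 4, 4]
j=2: vec[2] = (-2)-2 = -4 → [7, -2, -4, 2, 1, 4, 4]
j=3: vec[3] = (-4)-2 = -6 → [7, -2, -4, -6, 1, 4, 4]
j=4: vec[4] = (-6)-1 = -7 → [7, -2, -4, -6, -7, 4, 4]
j=5: vec[5] = (-7)-4 = -11 → [7, -2, -4, -6, -7, -11, 4]
j=6: vec[6] = (-11)-4 = -15 → [7, -2, -4, -6, -7, -11, -15]
sum = -38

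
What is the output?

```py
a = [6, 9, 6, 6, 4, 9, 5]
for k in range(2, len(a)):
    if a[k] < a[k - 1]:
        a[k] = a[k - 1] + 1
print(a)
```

k=2: 6<9, a[2] = 9+1 = 10 → [6, 9, 10, 6, 4, 9, 5]
k=3: 6<10, a[3] = 10+1 = 11 → [6, 9, 10, 11, 4, 9, 5]
k=4: 4<11, a[4] = 11+1 = 12 → [6, 9, 10, 11, 12, 9, 5]
k=5: 9<12, a[5] = 12+1 = 13 → [6, 9, 10, 11, 12, 13, 5]
k=6: 5<13, a[6] = 13+1 = 14 → [6, 9, 10, 11, 12, 13, 14]

[6, 9, 10, 11, 12, 13, 14]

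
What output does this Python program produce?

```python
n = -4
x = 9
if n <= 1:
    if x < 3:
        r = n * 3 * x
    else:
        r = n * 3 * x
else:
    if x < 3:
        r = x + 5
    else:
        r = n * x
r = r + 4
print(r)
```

n=-4, x=9
n <= 1 is True; x < 3 is False
→ r = n * 3 * x = -108
r = (-108)+4 = -104

-104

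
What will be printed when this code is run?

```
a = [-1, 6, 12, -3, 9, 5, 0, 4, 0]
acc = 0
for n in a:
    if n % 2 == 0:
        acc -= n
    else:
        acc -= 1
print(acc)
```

n=-1: not even, acc = 0-1 = -1
n=6: even, acc = (-1)-6 = -7
n=12: even, acc = (-7)-12 = -19
n=-3: not even, acc = (-19)-1 = -20
n=9: not even, acc = (-20)-1 = -21
n=5: not even, acc = (-21)-1 = -22
n=0: even, acc = (-22)-0 = -22
n=4: even, acc = (-22)-4 = -26
n=0: even, acc = (-26)-0 = -26

-26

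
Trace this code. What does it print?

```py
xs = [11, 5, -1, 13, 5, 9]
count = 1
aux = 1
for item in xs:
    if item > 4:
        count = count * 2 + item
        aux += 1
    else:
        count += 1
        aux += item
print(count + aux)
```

332

item=11: >4, count = 1*2+11 = 13; aux=2
item=5: >4, count = 13*2+5 = 31; aux=3
item=-1: not >4, count = 31+1 = 32; aux=2
item=13: >4, count = 32*2+13 = 77; aux=3
item=5: >4, count = 77*2+5 = 159; aux=4
item=9: >4, count = 159*2+9 = 327; aux=5
count+aux = 327+5 = 332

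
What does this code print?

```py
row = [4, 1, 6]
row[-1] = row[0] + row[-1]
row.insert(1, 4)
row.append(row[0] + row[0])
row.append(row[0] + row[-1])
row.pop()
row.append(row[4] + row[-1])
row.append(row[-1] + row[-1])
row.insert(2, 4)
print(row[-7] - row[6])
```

row[-1] = row[0]+row[-1] = 4+6 = 10 → [4, 1, 10]
insert 4 at 1 → [4, 4, 1, 10]
append row[0]+row[0] = 4+4 = 8 → [4, 4, 1, 10, 8]
append row[0]+row[-1] = 4+8 = 12 → [4, 4, 1, 10, 8, 12]
pop() removes 12 → [4, 4, 1, 10, 8]
append row[4]+row[-1] = 8+8 = 16 → [4, 4, 1, 10, 8, 16]
append row[-1]+row[-1] = 16+16 = 32 → [4, 4, 1, 10, 8, 16, 32]
insert 4 at 2 → [4, 4, 4, 1, 10, 8, 16, 32]
row[-7]-row[6] = 4-16 = -12

-12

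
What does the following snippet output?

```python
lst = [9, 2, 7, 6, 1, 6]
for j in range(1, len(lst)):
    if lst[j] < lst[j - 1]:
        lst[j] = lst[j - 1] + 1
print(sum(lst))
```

j=1: 2<9, lst[1] = 9+1 = 10 → [9, 10, 7, 6, 1, 6]
j=2: 7<10, lst[2] = 10+1 = 11 → [9, 10, 11, 6, 1, 6]
j=3: 6<11, lst[3] = 11+1 = 12 → [9, 10, 11, 12, 1, 6]
j=4: 1<12, lst[4] = 12+1 = 13 → [9, 10, 11, 12, 13, 6]
j=5: 6<13, lst[5] = 13+1 = 14 → [9, 10, 11, 12, 13, 14]
sum = 69

69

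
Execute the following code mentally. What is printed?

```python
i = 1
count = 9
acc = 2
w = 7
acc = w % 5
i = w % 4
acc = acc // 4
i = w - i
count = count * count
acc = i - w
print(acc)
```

-3

acc = 7%5 = 2
i = 7%4 = 3
acc = 2//4 = 0
i = 7-3 = 4
count = 9*9 = 81
acc = 4-7 = -3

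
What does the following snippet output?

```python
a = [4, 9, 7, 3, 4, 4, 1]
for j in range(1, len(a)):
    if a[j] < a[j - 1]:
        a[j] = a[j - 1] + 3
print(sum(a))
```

j=1: 9>=4, unchanged → [4, 9, 7, 3, 4, 4, 1]
j=2: 7<9, a[2] = 9+3 = 12 → [4, 9, 12, 3, 4, 4, 1]
j=3: 3<12, a[3] = 12+3 = 15 → [4, 9, 12, 15, 4, 4, 1]
j=4: 4<15, a[4] = 15+3 = 18 → [4, 9, 12, 15, 18, 4, 1]
j=5: 4<18, a[5] = 18+3 = 21 → [4, 9, 12, 15, 18, 21, 1]
j=6: 1<21, a[6] = 21+3 = 24 → [4, 9, 12, 15, 18, 21, 24]
sum = 103

103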